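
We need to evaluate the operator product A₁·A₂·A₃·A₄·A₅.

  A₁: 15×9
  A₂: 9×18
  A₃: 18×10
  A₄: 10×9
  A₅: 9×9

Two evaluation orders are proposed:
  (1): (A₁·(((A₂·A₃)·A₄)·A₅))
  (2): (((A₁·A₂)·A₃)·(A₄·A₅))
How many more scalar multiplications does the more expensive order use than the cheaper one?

Order (1) = (A₁·(((A₂·A₃)·A₄)·A₅)): (A₂·A₃): 9×18 by 18×10 → 9×10, cost 9·18·10 = 1620; ((A₂·A₃)·A₄): 9×10 by 10×9 → 9×9, cost 9·10·9 = 810; cumulative 2430; (((A₂·A₃)·A₄)·A₅): 9×9 by 9×9 → 9×9, cost 9·9·9 = 729; cumulative 3159; (A₁·(((A₂·A₃)·A₄)·A₅)): 15×9 by 9×9 → 15×9, cost 15·9·9 = 1215; cumulative 4374. Total 4374.
Order (2) = (((A₁·A₂)·A₃)·(A₄·A₅)): (A₁·A₂): 15×9 by 9×18 → 15×18, cost 15·9·18 = 2430; ((A₁·A₂)·A₃): 15×18 by 18×10 → 15×10, cost 15·18·10 = 2700; cumulative 5130; (A₄·A₅): 10×9 by 9×9 → 10×9, cost 10·9·9 = 810; (((A₁·A₂)·A₃)·(A₄·A₅)): 15×10 by 10×9 → 15×9, cost 15·10·9 = 1350; cumulative 7290. Total 7290.
Difference: |4374 − 7290| = 2916.

2916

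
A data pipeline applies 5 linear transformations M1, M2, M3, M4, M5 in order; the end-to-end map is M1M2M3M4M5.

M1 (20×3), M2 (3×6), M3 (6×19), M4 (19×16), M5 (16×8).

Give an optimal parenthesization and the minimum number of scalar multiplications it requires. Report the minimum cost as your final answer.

Adjacent pairs: M1M2 = 20·3·6 = 360; M2M3 = 3·6·19 = 342; M3M4 = 6·19·16 = 1824; M4M5 = 19·16·8 = 2432.
Length 3: M1..M3: k=1: 0+342+20·3·19=1482; k=2: 360+0+20·6·19=2640 → min 1482 | M2..M4: k=2: 0+1824+3·6·16=2112; k=3: 342+0+3·19·16=1254 → min 1254 | M3..M5: k=3: 0+2432+6·19·8=3344; k=4: 1824+0+6·16·8=2592 → min 2592.
Length 4: M1..M4: k=1: 0+1254+20·3·16=2214; k=2: 360+1824+20·6·16=4104; k=3: 1482+0+20·19·16=7562 → min 2214 | M2..M5: k=2: 0+2592+3·6·8=2736; k=3: 342+2432+3·19·8=3230; k=4: 1254+0+3·16·8=1638 → min 1638.
Length 5: M1..M5: k=1: 0+1638+20·3·8=2118; k=2: 360+2592+20·6·8=3912; k=3: 1482+2432+20·19·8=6954; k=4: 2214+0+20·16·8=4774 → min 2118.
Optimal parenthesization: (M1(((M2M3)M4)M5)) with cost 2118.

2118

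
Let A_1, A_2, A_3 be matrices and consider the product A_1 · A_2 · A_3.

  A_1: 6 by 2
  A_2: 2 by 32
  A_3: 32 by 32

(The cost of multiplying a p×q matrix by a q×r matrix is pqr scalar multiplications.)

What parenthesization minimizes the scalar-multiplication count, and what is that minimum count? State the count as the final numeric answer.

2432

(A_1 · (A_2 · A_3)): cost 2432.
((A_1 · A_2) · A_3): cost 6528.
Optimal: (A_1 · (A_2 · A_3)) with cost 2432.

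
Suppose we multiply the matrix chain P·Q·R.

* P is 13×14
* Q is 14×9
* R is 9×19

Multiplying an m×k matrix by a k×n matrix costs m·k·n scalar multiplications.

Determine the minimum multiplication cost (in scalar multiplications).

3861

Order (P·(Q·R)): (Q·R): 14×9 by 9×19 → 14×19, cost 14·9·19 = 2394; (P·(Q·R)): 13×14 by 14×19 → 13×19, cost 13·14·19 = 3458; cumulative 5852. Total 5852.
Order ((P·Q)·R): (P·Q): 13×14 by 14×9 → 13×9, cost 13·14·9 = 1638; ((P·Q)·R): 13×9 by 9×19 → 13×19, cost 13·9·19 = 2223; cumulative 3861. Total 3861.
Minimum: 3861.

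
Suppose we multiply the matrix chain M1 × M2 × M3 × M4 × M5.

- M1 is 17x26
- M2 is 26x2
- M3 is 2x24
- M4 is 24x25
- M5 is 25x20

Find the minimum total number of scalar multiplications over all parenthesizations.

3764

Adjacent pairs: M1M2 = 17·26·2 = 884; M2M3 = 26·2·24 = 1248; M3M4 = 2·24·25 = 1200; M4M5 = 24·25·20 = 12000.
Length 3: M1..M3: k=1: 0+1248+17·26·24=11856; k=2: 884+0+17·2·24=1700 → min 1700 | M2..M4: k=2: 0+1200+26·2·25=2500; k=3: 1248+0+26·24·25=16848 → min 2500 | M3..M5: k=3: 0+12000+2·24·20=12960; k=4: 1200+0+2·25·20=2200 → min 2200.
Length 4: M1..M4: k=1: 0+2500+17·26·25=13550; k=2: 884+1200+17·2·25=2934; k=3: 1700+0+17·24·25=11900 → min 2934 | M2..M5: k=2: 0+2200+26·2·20=3240; k=3: 1248+12000+26·24·20=25728; k=4: 2500+0+26·25·20=15500 → min 3240.
Length 5: M1..M5: k=1: 0+3240+17·26·20=12080; k=2: 884+2200+17·2·20=3764; k=3: 1700+12000+17·24·20=21860; k=4: 2934+0+17·25·20=11434 → min 3764.
Optimal order: ((M1 × M2) × ((M3 × M4) × M5)) with cost 3764.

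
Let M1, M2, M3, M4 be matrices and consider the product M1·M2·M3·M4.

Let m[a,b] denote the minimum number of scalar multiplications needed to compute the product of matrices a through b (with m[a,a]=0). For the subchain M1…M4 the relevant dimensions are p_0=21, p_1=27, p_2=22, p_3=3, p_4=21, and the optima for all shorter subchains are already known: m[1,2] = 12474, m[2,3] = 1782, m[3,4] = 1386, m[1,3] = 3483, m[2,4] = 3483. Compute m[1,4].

4806

m[1,4] = min over k∈[1,3] of m[1,k]+m[k+1,4]+p_{0}·p_k·p_{4}.
k=1: 0 + 3483 + 21·27·21 = 15390; k=2: 12474 + 1386 + 21·22·21 = 23562; k=3: 3483 + 0 + 21·3·21 = 4806.
Minimum: 4806 at k=3.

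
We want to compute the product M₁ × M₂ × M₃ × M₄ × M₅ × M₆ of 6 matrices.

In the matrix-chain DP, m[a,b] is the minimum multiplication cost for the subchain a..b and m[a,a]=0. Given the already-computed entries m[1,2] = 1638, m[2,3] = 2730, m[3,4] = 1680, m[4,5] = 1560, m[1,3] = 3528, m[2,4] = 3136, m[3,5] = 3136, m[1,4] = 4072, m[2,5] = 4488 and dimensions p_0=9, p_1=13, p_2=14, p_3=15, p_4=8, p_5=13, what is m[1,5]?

m[1,5] = min over k∈[1,4] of m[1,k]+m[k+1,5]+p_{0}·p_k·p_{5}.
k=1: 0 + 4488 + 9·13·13 = 6009; k=2: 1638 + 3136 + 9·14·13 = 6412; k=3: 3528 + 1560 + 9·15·13 = 6843; k=4: 4072 + 0 + 9·8·13 = 5008.
Minimum: 5008 at k=4.

5008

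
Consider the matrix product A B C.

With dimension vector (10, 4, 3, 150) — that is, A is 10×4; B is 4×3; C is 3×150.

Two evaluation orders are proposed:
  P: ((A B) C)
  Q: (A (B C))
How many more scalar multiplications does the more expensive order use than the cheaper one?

Order P = ((A B) C): (A B): 10×4 by 4×3 → 10×3, cost 10·4·3 = 120; ((A B) C): 10×3 by 3×150 → 10×150, cost 10·3·150 = 4500; cumulative 4620. Total 4620.
Order Q = (A (B C)): (B C): 4×3 by 3×150 → 4×150, cost 4·3·150 = 1800; (A (B C)): 10×4 by 4×150 → 10×150, cost 10·4·150 = 6000; cumulative 7800. Total 7800.
Difference: |4620 − 7800| = 3180.

3180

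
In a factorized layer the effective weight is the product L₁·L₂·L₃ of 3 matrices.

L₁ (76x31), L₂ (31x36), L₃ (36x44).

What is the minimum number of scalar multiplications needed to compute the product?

Order (L₁·(L₂·L₃)): (L₂·L₃): 31×36 by 36×44 → 31×44, cost 31·36·44 = 49104; (L₁·(L₂·L₃)): 76×31 by 31×44 → 76×44, cost 76·31·44 = 103664; cumulative 152768. Total 152768.
Order ((L₁·L₂)·L₃): (L₁·L₂): 76×31 by 31×36 → 76×36, cost 76·31·36 = 84816; ((L₁·L₂)·L₃): 76×36 by 36×44 → 76×44, cost 76·36·44 = 120384; cumulative 205200. Total 205200.
Minimum: 152768.

152768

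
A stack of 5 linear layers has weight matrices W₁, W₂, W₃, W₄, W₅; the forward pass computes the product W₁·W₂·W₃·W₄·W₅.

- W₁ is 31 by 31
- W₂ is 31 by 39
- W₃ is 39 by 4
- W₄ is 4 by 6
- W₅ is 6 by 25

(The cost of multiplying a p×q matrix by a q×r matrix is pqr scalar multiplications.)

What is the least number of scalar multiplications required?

Adjacent pairs: W₁W₂ = 31·31·39 = 37479; W₂W₃ = 31·39·4 = 4836; W₃W₄ = 39·4·6 = 936; W₄W₅ = 4·6·25 = 600.
Length 3: W₁..W₃: k=1: 0+4836+31·31·4=8680; k=2: 37479+0+31·39·4=42315 → min 8680 | W₂..W₄: k=2: 0+936+31·39·6=8190; k=3: 4836+0+31·4·6=5580 → min 5580 | W₃..W₅: k=3: 0+600+39·4·25=4500; k=4: 936+0+39·6·25=6786 → min 4500.
Length 4: W₁..W₄: k=1: 0+5580+31·31·6=11346; k=2: 37479+936+31·39·6=45669; k=3: 8680+0+31·4·6=9424 → min 9424 | W₂..W₅: k=2: 0+4500+31·39·25=34725; k=3: 4836+600+31·4·25=8536; k=4: 5580+0+31·6·25=10230 → min 8536.
Length 5: W₁..W₅: k=1: 0+8536+31·31·25=32561; k=2: 37479+4500+31·39·25=72204; k=3: 8680+600+31·4·25=12380; k=4: 9424+0+31·6·25=14074 → min 12380.
Optimal order: ((W₁·(W₂·W₃))·(W₄·W₅)) with cost 12380.

12380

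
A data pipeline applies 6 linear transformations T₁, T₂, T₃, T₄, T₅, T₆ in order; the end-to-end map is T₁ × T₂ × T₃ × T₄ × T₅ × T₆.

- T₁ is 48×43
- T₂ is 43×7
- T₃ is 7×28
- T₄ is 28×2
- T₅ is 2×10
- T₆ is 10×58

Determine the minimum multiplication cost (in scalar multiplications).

11850

Adjacent pairs: T₁T₂ = 48·43·7 = 14448; T₂T₃ = 43·7·28 = 8428; T₃T₄ = 7·28·2 = 392; T₄T₅ = 28·2·10 = 560; T₅T₆ = 2·10·58 = 1160.
Length 3: T₁..T₃: k=1: 0+8428+48·43·28=66220; k=2: 14448+0+48·7·28=23856 → min 23856 | T₂..T₄: k=2: 0+392+43·7·2=994; k=3: 8428+0+43·28·2=10836 → min 994 | T₃..T₅: k=3: 0+560+7·28·10=2520; k=4: 392+0+7·2·10=532 → min 532 | T₄..T₆: k=4: 0+1160+28·2·58=4408; k=5: 560+0+28·10·58=16800 → min 4408.
Length 4: T₁..T₄: k=1: 0+994+48·43·2=5122; k=2: 14448+392+48·7·2=15512; k=3: 23856+0+48·28·2=26544 → min 5122 | T₂..T₅: k=2: 0+532+43·7·10=3542; k=3: 8428+560+43·28·10=21028; k=4: 994+0+43·2·10=1854 → min 1854 | T₃..T₆: k=3: 0+4408+7·28·58=15776; k=4: 392+1160+7·2·58=2364; k=5: 532+0+7·10·58=4592 → min 2364.
Length 5: T₁..T₅: k=1: 0+1854+48·43·10=22494; k=2: 14448+532+48·7·10=18340; k=3: 23856+560+48·28·10=37856; k=4: 5122+0+48·2·10=6082 → min 6082 | T₂..T₆: k=2: 0+2364+43·7·58=19822; k=3: 8428+4408+43·28·58=82668; k=4: 994+1160+43·2·58=7142; k=5: 1854+0+43·10·58=26794 → min 7142.
Length 6: T₁..T₆: k=1: 0+7142+48·43·58=126854; k=2: 14448+2364+48·7·58=36300; k=3: 23856+4408+48·28·58=106216; k=4: 5122+1160+48·2·58=11850; k=5: 6082+0+48·10·58=33922 → min 11850.
Optimal order: ((T₁ × (T₂ × (T₃ × T₄))) × (T₅ × T₆)) with cost 11850.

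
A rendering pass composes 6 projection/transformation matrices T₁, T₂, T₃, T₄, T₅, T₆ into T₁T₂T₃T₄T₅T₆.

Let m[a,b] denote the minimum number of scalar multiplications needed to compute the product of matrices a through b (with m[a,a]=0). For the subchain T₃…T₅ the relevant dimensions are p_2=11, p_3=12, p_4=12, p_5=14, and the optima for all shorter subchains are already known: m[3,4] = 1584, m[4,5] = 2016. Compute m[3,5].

3432

m[3,5] = min over k∈[3,4] of m[3,k]+m[k+1,5]+p_{2}·p_k·p_{5}.
k=3: 0 + 2016 + 11·12·14 = 3864; k=4: 1584 + 0 + 11·12·14 = 3432.
Minimum: 3432 at k=4.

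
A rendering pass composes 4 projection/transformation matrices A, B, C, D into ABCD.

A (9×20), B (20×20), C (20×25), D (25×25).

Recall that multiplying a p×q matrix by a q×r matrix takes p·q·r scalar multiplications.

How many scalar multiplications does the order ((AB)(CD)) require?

20600

(AB): 9×20 by 20×20 → 9×20, cost 9·20·20 = 3600
(CD): 20×25 by 25×25 → 20×25, cost 20·25·25 = 12500
((AB)(CD)): 9×20 by 20×25 → 9×25, cost 9·20·25 = 4500; cumulative 20600
Total: 20600 scalar multiplications.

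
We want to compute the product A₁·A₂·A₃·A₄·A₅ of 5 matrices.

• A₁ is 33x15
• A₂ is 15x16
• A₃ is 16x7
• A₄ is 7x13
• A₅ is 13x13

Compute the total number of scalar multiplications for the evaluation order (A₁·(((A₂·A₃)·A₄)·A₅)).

12015

(A₂·A₃): 15×16 by 16×7 → 15×7, cost 15·16·7 = 1680
((A₂·A₃)·A₄): 15×7 by 7×13 → 15×13, cost 15·7·13 = 1365; cumulative 3045
(((A₂·A₃)·A₄)·A₅): 15×13 by 13×13 → 15×13, cost 15·13·13 = 2535; cumulative 5580
(A₁·(((A₂·A₃)·A₄)·A₅)): 33×15 by 15×13 → 33×13, cost 33·15·13 = 6435; cumulative 12015
Total: 12015 scalar multiplications.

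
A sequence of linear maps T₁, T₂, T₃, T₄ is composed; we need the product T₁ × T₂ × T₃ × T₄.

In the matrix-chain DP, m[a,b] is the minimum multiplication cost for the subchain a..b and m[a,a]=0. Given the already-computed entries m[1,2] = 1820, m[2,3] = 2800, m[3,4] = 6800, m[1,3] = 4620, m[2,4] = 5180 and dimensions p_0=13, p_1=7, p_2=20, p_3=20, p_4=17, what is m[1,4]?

6727

m[1,4] = min over k∈[1,3] of m[1,k]+m[k+1,4]+p_{0}·p_k·p_{4}.
k=1: 0 + 5180 + 13·7·17 = 6727; k=2: 1820 + 6800 + 13·20·17 = 13040; k=3: 4620 + 0 + 13·20·17 = 9040.
Minimum: 6727 at k=1.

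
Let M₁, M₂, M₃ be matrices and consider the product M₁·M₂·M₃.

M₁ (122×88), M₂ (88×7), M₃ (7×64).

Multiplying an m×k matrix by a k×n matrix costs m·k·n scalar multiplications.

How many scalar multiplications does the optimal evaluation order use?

129808

Order (M₁·(M₂·M₃)): (M₂·M₃): 88×7 by 7×64 → 88×64, cost 88·7·64 = 39424; (M₁·(M₂·M₃)): 122×88 by 88×64 → 122×64, cost 122·88·64 = 687104; cumulative 726528. Total 726528.
Order ((M₁·M₂)·M₃): (M₁·M₂): 122×88 by 88×7 → 122×7, cost 122·88·7 = 75152; ((M₁·M₂)·M₃): 122×7 by 7×64 → 122×64, cost 122·7·64 = 54656; cumulative 129808. Total 129808.
Minimum: 129808.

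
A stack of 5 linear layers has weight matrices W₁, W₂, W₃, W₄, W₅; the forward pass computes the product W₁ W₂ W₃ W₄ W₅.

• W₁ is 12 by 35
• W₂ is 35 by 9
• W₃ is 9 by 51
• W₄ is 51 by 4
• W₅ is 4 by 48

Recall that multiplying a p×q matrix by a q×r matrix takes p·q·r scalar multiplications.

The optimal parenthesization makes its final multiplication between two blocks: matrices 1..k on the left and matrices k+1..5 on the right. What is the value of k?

Adjacent pairs: W₁W₂ = 12·35·9 = 3780; W₂W₃ = 35·9·51 = 16065; W₃W₄ = 9·51·4 = 1836; W₄W₅ = 51·4·48 = 9792.
Length 3: W₁..W₃: k=1: 0+16065+12·35·51=37485; k=2: 3780+0+12·9·51=9288 → min 9288 | W₂..W₄: k=2: 0+1836+35·9·4=3096; k=3: 16065+0+35·51·4=23205 → min 3096 | W₃..W₅: k=3: 0+9792+9·51·48=31824; k=4: 1836+0+9·4·48=3564 → min 3564.
Length 4: W₁..W₄: k=1: 0+3096+12·35·4=4776; k=2: 3780+1836+12·9·4=6048; k=3: 9288+0+12·51·4=11736 → min 4776 | W₂..W₅: k=2: 0+3564+35·9·48=18684; k=3: 16065+9792+35·51·48=111537; k=4: 3096+0+35·4·48=9816 → min 9816.
Top-level splits: k=1: (W₁..W₁)·(W₂..W₅) → 0+9816+12·35·48 = 29976; k=2: (W₁..W₂)·(W₃..W₅) → 3780+3564+12·9·48 = 12528; k=3: (W₁..W₃)·(W₄..W₅) → 9288+9792+12·51·48 = 48456; k=4: (W₁..W₄)·(W₅..W₅) → 4776+0+12·4·48 = 7080.
Best split is after W₄, i.e. k = 4.

4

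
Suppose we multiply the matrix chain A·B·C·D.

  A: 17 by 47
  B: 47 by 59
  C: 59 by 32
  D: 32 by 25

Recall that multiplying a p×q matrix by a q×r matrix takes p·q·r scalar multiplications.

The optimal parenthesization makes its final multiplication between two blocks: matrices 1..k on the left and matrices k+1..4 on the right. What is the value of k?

3

Adjacent pairs: AB = 17·47·59 = 47141; BC = 47·59·32 = 88736; CD = 59·32·25 = 47200.
Length 3: A..C: k=1: 0+88736+17·47·32=114304; k=2: 47141+0+17·59·32=79237 → min 79237 | B..D: k=2: 0+47200+47·59·25=116525; k=3: 88736+0+47·32·25=126336 → min 116525.
Top-level splits: k=1: (A..A)·(B..D) → 0+116525+17·47·25 = 136500; k=2: (A..B)·(C..D) → 47141+47200+17·59·25 = 119416; k=3: (A..C)·(D..D) → 79237+0+17·32·25 = 92837.
Best split is after C, i.e. k = 3.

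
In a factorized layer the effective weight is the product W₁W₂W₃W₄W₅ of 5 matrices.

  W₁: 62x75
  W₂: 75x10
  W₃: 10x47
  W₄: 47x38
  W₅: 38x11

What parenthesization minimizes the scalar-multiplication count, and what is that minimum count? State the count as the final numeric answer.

75360

Adjacent pairs: W₁W₂ = 62·75·10 = 46500; W₂W₃ = 75·10·47 = 35250; W₃W₄ = 10·47·38 = 17860; W₄W₅ = 47·38·11 = 19646.
Length 3: W₁..W₃: k=1: 0+35250+62·75·47=253800; k=2: 46500+0+62·10·47=75640 → min 75640 | W₂..W₄: k=2: 0+17860+75·10·38=46360; k=3: 35250+0+75·47·38=169200 → min 46360 | W₃..W₅: k=3: 0+19646+10·47·11=24816; k=4: 17860+0+10·38·11=22040 → min 22040.
Length 4: W₁..W₄: k=1: 0+46360+62·75·38=223060; k=2: 46500+17860+62·10·38=87920; k=3: 75640+0+62·47·38=186372 → min 87920 | W₂..W₅: k=2: 0+22040+75·10·11=30290; k=3: 35250+19646+75·47·11=93671; k=4: 46360+0+75·38·11=77710 → min 30290.
Length 5: W₁..W₅: k=1: 0+30290+62·75·11=81440; k=2: 46500+22040+62·10·11=75360; k=3: 75640+19646+62·47·11=127340; k=4: 87920+0+62·38·11=113836 → min 75360.
Optimal parenthesization: ((W₁W₂)((W₃W₄)W₅)) with cost 75360.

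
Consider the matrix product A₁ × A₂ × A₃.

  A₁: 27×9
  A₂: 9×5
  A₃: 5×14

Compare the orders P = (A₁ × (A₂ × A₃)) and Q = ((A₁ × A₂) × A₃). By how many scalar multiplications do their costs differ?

927

Order P = (A₁ × (A₂ × A₃)): (A₂ × A₃): 9×5 by 5×14 → 9×14, cost 9·5·14 = 630; (A₁ × (A₂ × A₃)): 27×9 by 9×14 → 27×14, cost 27·9·14 = 3402; cumulative 4032. Total 4032.
Order Q = ((A₁ × A₂) × A₃): (A₁ × A₂): 27×9 by 9×5 → 27×5, cost 27·9·5 = 1215; ((A₁ × A₂) × A₃): 27×5 by 5×14 → 27×14, cost 27·5·14 = 1890; cumulative 3105. Total 3105.
Difference: |4032 − 3105| = 927.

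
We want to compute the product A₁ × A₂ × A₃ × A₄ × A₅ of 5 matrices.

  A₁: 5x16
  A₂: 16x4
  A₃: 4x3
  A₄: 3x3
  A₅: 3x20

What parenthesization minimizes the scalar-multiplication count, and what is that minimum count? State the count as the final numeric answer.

Adjacent pairs: A₁A₂ = 5·16·4 = 320; A₂A₃ = 16·4·3 = 192; A₃A₄ = 4·3·3 = 36; A₄A₅ = 3·3·20 = 180.
Length 3: A₁..A₃: k=1: 0+192+5·16·3=432; k=2: 320+0+5·4·3=380 → min 380 | A₂..A₄: k=2: 0+36+16·4·3=228; k=3: 192+0+16·3·3=336 → min 228 | A₃..A₅: k=3: 0+180+4·3·20=420; k=4: 36+0+4·3·20=276 → min 276.
Length 4: A₁..A₄: k=1: 0+228+5·16·3=468; k=2: 320+36+5·4·3=416; k=3: 380+0+5·3·3=425 → min 416 | A₂..A₅: k=2: 0+276+16·4·20=1556; k=3: 192+180+16·3·20=1332; k=4: 228+0+16·3·20=1188 → min 1188.
Length 5: A₁..A₅: k=1: 0+1188+5·16·20=2788; k=2: 320+276+5·4·20=996; k=3: 380+180+5·3·20=860; k=4: 416+0+5·3·20=716 → min 716.
Optimal parenthesization: (((A₁ × A₂) × (A₃ × A₄)) × A₅) with cost 716.

716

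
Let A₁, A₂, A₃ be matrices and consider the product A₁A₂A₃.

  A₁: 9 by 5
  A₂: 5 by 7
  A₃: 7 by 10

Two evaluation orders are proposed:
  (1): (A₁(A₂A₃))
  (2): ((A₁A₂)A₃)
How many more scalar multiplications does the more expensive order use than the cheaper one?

145

Order (1) = (A₁(A₂A₃)): (A₂A₃): 5×7 by 7×10 → 5×10, cost 5·7·10 = 350; (A₁(A₂A₃)): 9×5 by 5×10 → 9×10, cost 9·5·10 = 450; cumulative 800. Total 800.
Order (2) = ((A₁A₂)A₃): (A₁A₂): 9×5 by 5×7 → 9×7, cost 9·5·7 = 315; ((A₁A₂)A₃): 9×7 by 7×10 → 9×10, cost 9·7·10 = 630; cumulative 945. Total 945.
Difference: |800 − 945| = 145.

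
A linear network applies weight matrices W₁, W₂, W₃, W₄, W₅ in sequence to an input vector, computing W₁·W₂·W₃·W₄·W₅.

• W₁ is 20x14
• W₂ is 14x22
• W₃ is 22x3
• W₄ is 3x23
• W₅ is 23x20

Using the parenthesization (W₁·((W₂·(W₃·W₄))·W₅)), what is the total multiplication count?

20642

(W₃·W₄): 22×3 by 3×23 → 22×23, cost 22·3·23 = 1518
(W₂·(W₃·W₄)): 14×22 by 22×23 → 14×23, cost 14·22·23 = 7084; cumulative 8602
((W₂·(W₃·W₄))·W₅): 14×23 by 23×20 → 14×20, cost 14·23·20 = 6440; cumulative 15042
(W₁·((W₂·(W₃·W₄))·W₅)): 20×14 by 14×20 → 20×20, cost 20·14·20 = 5600; cumulative 20642
Total: 20642 scalar multiplications.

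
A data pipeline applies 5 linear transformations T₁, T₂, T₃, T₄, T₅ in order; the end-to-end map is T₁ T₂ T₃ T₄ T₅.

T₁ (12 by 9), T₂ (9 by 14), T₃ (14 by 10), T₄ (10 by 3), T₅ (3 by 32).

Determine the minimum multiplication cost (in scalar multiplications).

2274

Adjacent pairs: T₁T₂ = 12·9·14 = 1512; T₂T₃ = 9·14·10 = 1260; T₃T₄ = 14·10·3 = 420; T₄T₅ = 10·3·32 = 960.
Length 3: T₁..T₃: k=1: 0+1260+12·9·10=2340; k=2: 1512+0+12·14·10=3192 → min 2340 | T₂..T₄: k=2: 0+420+9·14·3=798; k=3: 1260+0+9·10·3=1530 → min 798 | T₃..T₅: k=3: 0+960+14·10·32=5440; k=4: 420+0+14·3·32=1764 → min 1764.
Length 4: T₁..T₄: k=1: 0+798+12·9·3=1122; k=2: 1512+420+12·14·3=2436; k=3: 2340+0+12·10·3=2700 → min 1122 | T₂..T₅: k=2: 0+1764+9·14·32=5796; k=3: 1260+960+9·10·32=5100; k=4: 798+0+9·3·32=1662 → min 1662.
Length 5: T₁..T₅: k=1: 0+1662+12·9·32=5118; k=2: 1512+1764+12·14·32=8652; k=3: 2340+960+12·10·32=7140; k=4: 1122+0+12·3·32=2274 → min 2274.
Optimal order: ((T₁ (T₂ (T₃ T₄))) T₅) with cost 2274.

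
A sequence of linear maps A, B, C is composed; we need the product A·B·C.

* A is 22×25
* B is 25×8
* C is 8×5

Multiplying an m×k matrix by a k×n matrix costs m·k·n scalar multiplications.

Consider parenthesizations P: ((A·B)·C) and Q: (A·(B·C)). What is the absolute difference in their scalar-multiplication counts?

Order P = ((A·B)·C): (A·B): 22×25 by 25×8 → 22×8, cost 22·25·8 = 4400; ((A·B)·C): 22×8 by 8×5 → 22×5, cost 22·8·5 = 880; cumulative 5280. Total 5280.
Order Q = (A·(B·C)): (B·C): 25×8 by 8×5 → 25×5, cost 25·8·5 = 1000; (A·(B·C)): 22×25 by 25×5 → 22×5, cost 22·25·5 = 2750; cumulative 3750. Total 3750.
Difference: |5280 − 3750| = 1530.

1530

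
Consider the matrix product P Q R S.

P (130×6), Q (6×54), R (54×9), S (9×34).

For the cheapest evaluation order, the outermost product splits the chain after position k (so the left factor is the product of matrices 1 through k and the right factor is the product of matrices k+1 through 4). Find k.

1

Adjacent pairs: PQ = 130·6·54 = 42120; QR = 6·54·9 = 2916; RS = 54·9·34 = 16524.
Length 3: P..R: k=1: 0+2916+130·6·9=9936; k=2: 42120+0+130·54·9=105300 → min 9936 | Q..S: k=2: 0+16524+6·54·34=27540; k=3: 2916+0+6·9·34=4752 → min 4752.
Top-level splits: k=1: (P..P)·(Q..S) → 0+4752+130·6·34 = 31272; k=2: (P..Q)·(R..S) → 42120+16524+130·54·34 = 297324; k=3: (P..R)·(S..S) → 9936+0+130·9·34 = 49716.
Best split is after P, i.e. k = 1.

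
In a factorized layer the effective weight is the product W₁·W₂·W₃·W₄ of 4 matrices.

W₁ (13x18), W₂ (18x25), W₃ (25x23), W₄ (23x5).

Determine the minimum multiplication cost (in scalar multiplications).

6295

Adjacent pairs: W₁W₂ = 13·18·25 = 5850; W₂W₃ = 18·25·23 = 10350; W₃W₄ = 25·23·5 = 2875.
Length 3: W₁..W₃: k=1: 0+10350+13·18·23=15732; k=2: 5850+0+13·25·23=13325 → min 13325 | W₂..W₄: k=2: 0+2875+18·25·5=5125; k=3: 10350+0+18·23·5=12420 → min 5125.
Length 4: W₁..W₄: k=1: 0+5125+13·18·5=6295; k=2: 5850+2875+13·25·5=10350; k=3: 13325+0+13·23·5=14820 → min 6295.
Optimal order: (W₁·(W₂·(W₃·W₄))) with cost 6295.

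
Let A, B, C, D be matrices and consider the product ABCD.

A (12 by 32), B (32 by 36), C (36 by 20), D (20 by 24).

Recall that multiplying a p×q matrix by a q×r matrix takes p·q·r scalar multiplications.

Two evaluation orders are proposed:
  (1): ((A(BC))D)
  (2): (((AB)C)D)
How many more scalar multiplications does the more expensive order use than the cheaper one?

8256

Order (1) = ((A(BC))D): (BC): 32×36 by 36×20 → 32×20, cost 32·36·20 = 23040; (A(BC)): 12×32 by 32×20 → 12×20, cost 12·32·20 = 7680; cumulative 30720; ((A(BC))D): 12×20 by 20×24 → 12×24, cost 12·20·24 = 5760; cumulative 36480. Total 36480.
Order (2) = (((AB)C)D): (AB): 12×32 by 32×36 → 12×36, cost 12·32·36 = 13824; ((AB)C): 12×36 by 36×20 → 12×20, cost 12·36·20 = 8640; cumulative 22464; (((AB)C)D): 12×20 by 20×24 → 12×24, cost 12·20·24 = 5760; cumulative 28224. Total 28224.
Difference: |36480 − 28224| = 8256.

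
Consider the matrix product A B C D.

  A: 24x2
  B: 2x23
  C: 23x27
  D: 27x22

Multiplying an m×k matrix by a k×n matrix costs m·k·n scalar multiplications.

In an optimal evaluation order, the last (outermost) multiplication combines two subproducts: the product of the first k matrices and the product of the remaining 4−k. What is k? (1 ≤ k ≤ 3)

Adjacent pairs: AB = 24·2·23 = 1104; BC = 2·23·27 = 1242; CD = 23·27·22 = 13662.
Length 3: A..C: k=1: 0+1242+24·2·27=2538; k=2: 1104+0+24·23·27=16008 → min 2538 | B..D: k=2: 0+13662+2·23·22=14674; k=3: 1242+0+2·27·22=2430 → min 2430.
Top-level splits: k=1: (A..A)·(B..D) → 0+2430+24·2·22 = 3486; k=2: (A..B)·(C..D) → 1104+13662+24·23·22 = 26910; k=3: (A..C)·(D..D) → 2538+0+24·27·22 = 16794.
Best split is after A, i.e. k = 1.

1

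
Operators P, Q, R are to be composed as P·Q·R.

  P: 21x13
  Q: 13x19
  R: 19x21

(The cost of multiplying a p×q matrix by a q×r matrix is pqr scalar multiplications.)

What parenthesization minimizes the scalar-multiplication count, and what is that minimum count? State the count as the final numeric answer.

10920

(P·(Q·R)): cost 10920.
((P·Q)·R): cost 13566.
Optimal: (P·(Q·R)) with cost 10920.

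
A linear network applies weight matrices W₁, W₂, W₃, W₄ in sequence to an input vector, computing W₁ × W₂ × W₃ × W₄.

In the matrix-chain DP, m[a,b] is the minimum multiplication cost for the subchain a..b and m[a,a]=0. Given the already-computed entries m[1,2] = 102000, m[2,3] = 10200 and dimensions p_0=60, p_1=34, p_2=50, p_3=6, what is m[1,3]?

22440

m[1,3] = min over k∈[1,2] of m[1,k]+m[k+1,3]+p_{0}·p_k·p_{3}.
k=1: 0 + 10200 + 60·34·6 = 22440; k=2: 102000 + 0 + 60·50·6 = 120000.
Minimum: 22440 at k=1.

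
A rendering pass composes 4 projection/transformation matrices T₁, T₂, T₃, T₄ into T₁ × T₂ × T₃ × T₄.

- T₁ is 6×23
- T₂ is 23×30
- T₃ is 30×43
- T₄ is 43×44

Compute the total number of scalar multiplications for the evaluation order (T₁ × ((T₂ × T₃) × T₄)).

79258

(T₂ × T₃): 23×30 by 30×43 → 23×43, cost 23·30·43 = 29670
((T₂ × T₃) × T₄): 23×43 by 43×44 → 23×44, cost 23·43·44 = 43516; cumulative 73186
(T₁ × ((T₂ × T₃) × T₄)): 6×23 by 23×44 → 6×44, cost 6·23·44 = 6072; cumulative 79258
Total: 79258 scalar multiplications.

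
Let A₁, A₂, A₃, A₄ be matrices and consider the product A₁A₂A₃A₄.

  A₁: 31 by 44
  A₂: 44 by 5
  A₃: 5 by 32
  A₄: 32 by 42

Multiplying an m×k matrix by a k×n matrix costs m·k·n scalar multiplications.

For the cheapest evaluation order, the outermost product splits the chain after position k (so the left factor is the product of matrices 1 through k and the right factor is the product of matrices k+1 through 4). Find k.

2

Adjacent pairs: A₁A₂ = 31·44·5 = 6820; A₂A₃ = 44·5·32 = 7040; A₃A₄ = 5·32·42 = 6720.
Length 3: A₁..A₃: k=1: 0+7040+31·44·32=50688; k=2: 6820+0+31·5·32=11780 → min 11780 | A₂..A₄: k=2: 0+6720+44·5·42=15960; k=3: 7040+0+44·32·42=66176 → min 15960.
Top-level splits: k=1: (A₁..A₁)·(A₂..A₄) → 0+15960+31·44·42 = 73248; k=2: (A₁..A₂)·(A₃..A₄) → 6820+6720+31·5·42 = 20050; k=3: (A₁..A₃)·(A₄..A₄) → 11780+0+31·32·42 = 53444.
Best split is after A₂, i.e. k = 2.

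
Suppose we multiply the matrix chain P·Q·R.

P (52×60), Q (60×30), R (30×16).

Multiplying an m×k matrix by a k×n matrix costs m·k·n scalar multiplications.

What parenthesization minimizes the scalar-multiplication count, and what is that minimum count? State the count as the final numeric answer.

(P·(Q·R)): cost 78720.
((P·Q)·R): cost 118560.
Optimal: (P·(Q·R)) with cost 78720.

78720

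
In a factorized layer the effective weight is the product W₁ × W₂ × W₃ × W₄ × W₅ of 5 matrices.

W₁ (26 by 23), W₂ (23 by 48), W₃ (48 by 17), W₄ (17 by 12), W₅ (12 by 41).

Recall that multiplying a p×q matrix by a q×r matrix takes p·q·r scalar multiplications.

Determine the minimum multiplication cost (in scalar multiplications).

43008

Adjacent pairs: W₁W₂ = 26·23·48 = 28704; W₂W₃ = 23·48·17 = 18768; W₃W₄ = 48·17·12 = 9792; W₄W₅ = 17·12·41 = 8364.
Length 3: W₁..W₃: k=1: 0+18768+26·23·17=28934; k=2: 28704+0+26·48·17=49920 → min 28934 | W₂..W₄: k=2: 0+9792+23·48·12=23040; k=3: 18768+0+23·17·12=23460 → min 23040 | W₃..W₅: k=3: 0+8364+48·17·41=41820; k=4: 9792+0+48·12·41=33408 → min 33408.
Length 4: W₁..W₄: k=1: 0+23040+26·23·12=30216; k=2: 28704+9792+26·48·12=53472; k=3: 28934+0+26·17·12=34238 → min 30216 | W₂..W₅: k=2: 0+33408+23·48·41=78672; k=3: 18768+8364+23·17·41=43163; k=4: 23040+0+23·12·41=34356 → min 34356.
Length 5: W₁..W₅: k=1: 0+34356+26·23·41=58874; k=2: 28704+33408+26·48·41=113280; k=3: 28934+8364+26·17·41=55420; k=4: 30216+0+26·12·41=43008 → min 43008.
Optimal order: ((W₁ × (W₂ × (W₃ × W₄))) × W₅) with cost 43008.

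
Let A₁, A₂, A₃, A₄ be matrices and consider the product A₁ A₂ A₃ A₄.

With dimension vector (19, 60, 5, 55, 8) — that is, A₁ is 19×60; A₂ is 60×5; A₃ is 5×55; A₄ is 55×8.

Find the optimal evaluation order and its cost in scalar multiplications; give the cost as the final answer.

Adjacent pairs: A₁A₂ = 19·60·5 = 5700; A₂A₃ = 60·5·55 = 16500; A₃A₄ = 5·55·8 = 2200.
Length 3: A₁..A₃: k=1: 0+16500+19·60·55=79200; k=2: 5700+0+19·5·55=10925 → min 10925 | A₂..A₄: k=2: 0+2200+60·5·8=4600; k=3: 16500+0+60·55·8=42900 → min 4600.
Length 4: A₁..A₄: k=1: 0+4600+19·60·8=13720; k=2: 5700+2200+19·5·8=8660; k=3: 10925+0+19·55·8=19285 → min 8660.
Optimal parenthesization: ((A₁ A₂) (A₃ A₄)) with cost 8660.

8660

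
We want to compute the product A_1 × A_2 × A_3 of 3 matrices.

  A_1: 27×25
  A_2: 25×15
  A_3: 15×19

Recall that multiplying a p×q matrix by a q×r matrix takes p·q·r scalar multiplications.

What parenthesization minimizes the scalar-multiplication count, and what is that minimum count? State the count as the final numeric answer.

17820

(A_1 × (A_2 × A_3)): cost 19950.
((A_1 × A_2) × A_3): cost 17820.
Optimal: ((A_1 × A_2) × A_3) with cost 17820.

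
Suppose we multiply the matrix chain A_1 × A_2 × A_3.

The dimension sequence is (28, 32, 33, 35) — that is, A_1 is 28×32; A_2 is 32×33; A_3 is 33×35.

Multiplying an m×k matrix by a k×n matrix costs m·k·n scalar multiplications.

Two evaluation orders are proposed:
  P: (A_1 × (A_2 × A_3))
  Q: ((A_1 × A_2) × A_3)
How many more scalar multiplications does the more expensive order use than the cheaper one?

Order P = (A_1 × (A_2 × A_3)): (A_2 × A_3): 32×33 by 33×35 → 32×35, cost 32·33·35 = 36960; (A_1 × (A_2 × A_3)): 28×32 by 32×35 → 28×35, cost 28·32·35 = 31360; cumulative 68320. Total 68320.
Order Q = ((A_1 × A_2) × A_3): (A_1 × A_2): 28×32 by 32×33 → 28×33, cost 28·32·33 = 29568; ((A_1 × A_2) × A_3): 28×33 by 33×35 → 28×35, cost 28·33·35 = 32340; cumulative 61908. Total 61908.
Difference: |68320 − 61908| = 6412.

6412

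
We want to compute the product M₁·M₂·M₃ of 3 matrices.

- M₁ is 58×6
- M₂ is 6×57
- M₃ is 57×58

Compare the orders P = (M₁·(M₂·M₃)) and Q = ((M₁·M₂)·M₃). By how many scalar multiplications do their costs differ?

Order P = (M₁·(M₂·M₃)): (M₂·M₃): 6×57 by 57×58 → 6×58, cost 6·57·58 = 19836; (M₁·(M₂·M₃)): 58×6 by 6×58 → 58×58, cost 58·6·58 = 20184; cumulative 40020. Total 40020.
Order Q = ((M₁·M₂)·M₃): (M₁·M₂): 58×6 by 6×57 → 58×57, cost 58·6·57 = 19836; ((M₁·M₂)·M₃): 58×57 by 57×58 → 58×58, cost 58·57·58 = 191748; cumulative 211584. Total 211584.
Difference: |40020 − 211584| = 171564.

171564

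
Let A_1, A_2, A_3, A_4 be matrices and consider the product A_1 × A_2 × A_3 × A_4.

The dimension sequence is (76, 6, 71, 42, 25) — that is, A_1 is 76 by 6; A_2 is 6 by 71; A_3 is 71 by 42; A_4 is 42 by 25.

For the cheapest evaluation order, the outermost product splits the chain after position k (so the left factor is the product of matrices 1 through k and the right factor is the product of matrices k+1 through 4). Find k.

Adjacent pairs: A_1A_2 = 76·6·71 = 32376; A_2A_3 = 6·71·42 = 17892; A_3A_4 = 71·42·25 = 74550.
Length 3: A_1..A_3: k=1: 0+17892+76·6·42=37044; k=2: 32376+0+76·71·42=259008 → min 37044 | A_2..A_4: k=2: 0+74550+6·71·25=85200; k=3: 17892+0+6·42·25=24192 → min 24192.
Top-level splits: k=1: (A_1..A_1)·(A_2..A_4) → 0+24192+76·6·25 = 35592; k=2: (A_1..A_2)·(A_3..A_4) → 32376+74550+76·71·25 = 241826; k=3: (A_1..A_3)·(A_4..A_4) → 37044+0+76·42·25 = 116844.
Best split is after A_1, i.e. k = 1.

1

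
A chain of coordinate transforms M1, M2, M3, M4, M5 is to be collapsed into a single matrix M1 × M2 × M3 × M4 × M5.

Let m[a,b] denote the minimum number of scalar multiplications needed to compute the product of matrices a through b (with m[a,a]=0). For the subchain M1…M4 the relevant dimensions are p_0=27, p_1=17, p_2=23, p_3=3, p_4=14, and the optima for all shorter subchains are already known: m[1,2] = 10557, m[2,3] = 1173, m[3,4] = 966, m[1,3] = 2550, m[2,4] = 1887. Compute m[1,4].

m[1,4] = min over k∈[1,3] of m[1,k]+m[k+1,4]+p_{0}·p_k·p_{4}.
k=1: 0 + 1887 + 27·17·14 = 8313; k=2: 10557 + 966 + 27·23·14 = 20217; k=3: 2550 + 0 + 27·3·14 = 3684.
Minimum: 3684 at k=3.

3684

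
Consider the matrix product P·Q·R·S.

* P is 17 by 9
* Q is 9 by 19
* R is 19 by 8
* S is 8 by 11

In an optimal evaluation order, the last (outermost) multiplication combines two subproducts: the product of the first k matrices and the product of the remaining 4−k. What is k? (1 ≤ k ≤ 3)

Adjacent pairs: PQ = 17·9·19 = 2907; QR = 9·19·8 = 1368; RS = 19·8·11 = 1672.
Length 3: P..R: k=1: 0+1368+17·9·8=2592; k=2: 2907+0+17·19·8=5491 → min 2592 | Q..S: k=2: 0+1672+9·19·11=3553; k=3: 1368+0+9·8·11=2160 → min 2160.
Top-level splits: k=1: (P..P)·(Q..S) → 0+2160+17·9·11 = 3843; k=2: (P..Q)·(R..S) → 2907+1672+17·19·11 = 8132; k=3: (P..R)·(S..S) → 2592+0+17·8·11 = 4088.
Best split is after P, i.e. k = 1.

1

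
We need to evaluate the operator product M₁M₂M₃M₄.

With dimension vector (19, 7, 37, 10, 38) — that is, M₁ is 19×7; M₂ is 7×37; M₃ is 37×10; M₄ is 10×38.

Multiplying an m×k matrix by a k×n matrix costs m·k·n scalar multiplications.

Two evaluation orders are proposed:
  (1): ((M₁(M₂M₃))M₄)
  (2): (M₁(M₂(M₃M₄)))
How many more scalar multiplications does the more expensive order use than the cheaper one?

17816

Order (1) = ((M₁(M₂M₃))M₄): (M₂M₃): 7×37 by 37×10 → 7×10, cost 7·37·10 = 2590; (M₁(M₂M₃)): 19×7 by 7×10 → 19×10, cost 19·7·10 = 1330; cumulative 3920; ((M₁(M₂M₃))M₄): 19×10 by 10×38 → 19×38, cost 19·10·38 = 7220; cumulative 11140. Total 11140.
Order (2) = (M₁(M₂(M₃M₄))): (M₃M₄): 37×10 by 10×38 → 37×38, cost 37·10·38 = 14060; (M₂(M₃M₄)): 7×37 by 37×38 → 7×38, cost 7·37·38 = 9842; cumulative 23902; (M₁(M₂(M₃M₄))): 19×7 by 7×38 → 19×38, cost 19·7·38 = 5054; cumulative 28956. Total 28956.
Difference: |11140 − 28956| = 17816.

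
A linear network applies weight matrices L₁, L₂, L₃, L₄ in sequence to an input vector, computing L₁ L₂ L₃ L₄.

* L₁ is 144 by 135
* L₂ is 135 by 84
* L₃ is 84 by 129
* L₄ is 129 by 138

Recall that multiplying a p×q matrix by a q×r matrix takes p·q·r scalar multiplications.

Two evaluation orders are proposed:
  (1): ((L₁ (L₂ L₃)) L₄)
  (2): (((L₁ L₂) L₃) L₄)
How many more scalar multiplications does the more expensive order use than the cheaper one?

Order (1) = ((L₁ (L₂ L₃)) L₄): (L₂ L₃): 135×84 by 84×129 → 135×129, cost 135·84·129 = 1462860; (L₁ (L₂ L₃)): 144×135 by 135×129 → 144×129, cost 144·135·129 = 2507760; cumulative 3970620; ((L₁ (L₂ L₃)) L₄): 144×129 by 129×138 → 144×138, cost 144·129·138 = 2563488; cumulative 6534108. Total 6534108.
Order (2) = (((L₁ L₂) L₃) L₄): (L₁ L₂): 144×135 by 135×84 → 144×84, cost 144·135·84 = 1632960; ((L₁ L₂) L₃): 144×84 by 84×129 → 144×129, cost 144·84·129 = 1560384; cumulative 3193344; (((L₁ L₂) L₃) L₄): 144×129 by 129×138 → 144×138, cost 144·129·138 = 2563488; cumulative 5756832. Total 5756832.
Difference: |6534108 − 5756832| = 777276.

777276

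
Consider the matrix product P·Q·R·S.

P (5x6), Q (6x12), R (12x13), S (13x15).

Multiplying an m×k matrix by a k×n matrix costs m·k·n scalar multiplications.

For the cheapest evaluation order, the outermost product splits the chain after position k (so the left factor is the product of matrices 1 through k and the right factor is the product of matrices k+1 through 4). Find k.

Adjacent pairs: PQ = 5·6·12 = 360; QR = 6·12·13 = 936; RS = 12·13·15 = 2340.
Length 3: P..R: k=1: 0+936+5·6·13=1326; k=2: 360+0+5·12·13=1140 → min 1140 | Q..S: k=2: 0+2340+6·12·15=3420; k=3: 936+0+6·13·15=2106 → min 2106.
Top-level splits: k=1: (P..P)·(Q..S) → 0+2106+5·6·15 = 2556; k=2: (P..Q)·(R..S) → 360+2340+5·12·15 = 3600; k=3: (P..R)·(S..S) → 1140+0+5·13·15 = 2115.
Best split is after R, i.e. k = 3.

3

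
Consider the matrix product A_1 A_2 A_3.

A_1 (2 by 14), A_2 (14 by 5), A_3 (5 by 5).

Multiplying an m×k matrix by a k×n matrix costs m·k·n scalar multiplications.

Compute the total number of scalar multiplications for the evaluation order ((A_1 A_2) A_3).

(A_1 A_2): 2×14 by 14×5 → 2×5, cost 2·14·5 = 140
((A_1 A_2) A_3): 2×5 by 5×5 → 2×5, cost 2·5·5 = 50; cumulative 190
Total: 190 scalar multiplications.

190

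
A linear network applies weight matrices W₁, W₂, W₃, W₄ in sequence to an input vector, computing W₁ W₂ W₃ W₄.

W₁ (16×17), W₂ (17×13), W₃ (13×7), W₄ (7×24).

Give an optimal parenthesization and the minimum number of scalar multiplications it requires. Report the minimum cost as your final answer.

Adjacent pairs: W₁W₂ = 16·17·13 = 3536; W₂W₃ = 17·13·7 = 1547; W₃W₄ = 13·7·24 = 2184.
Length 3: W₁..W₃: k=1: 0+1547+16·17·7=3451; k=2: 3536+0+16·13·7=4992 → min 3451 | W₂..W₄: k=2: 0+2184+17·13·24=7488; k=3: 1547+0+17·7·24=4403 → min 4403.
Length 4: W₁..W₄: k=1: 0+4403+16·17·24=10931; k=2: 3536+2184+16·13·24=10712; k=3: 3451+0+16·7·24=6139 → min 6139.
Optimal parenthesization: ((W₁ (W₂ W₃)) W₄) with cost 6139.

6139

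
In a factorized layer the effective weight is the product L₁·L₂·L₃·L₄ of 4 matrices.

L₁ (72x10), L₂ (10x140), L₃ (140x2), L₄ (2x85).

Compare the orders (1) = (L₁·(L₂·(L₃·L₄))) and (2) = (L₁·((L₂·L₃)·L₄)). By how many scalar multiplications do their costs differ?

138300

Order (1) = (L₁·(L₂·(L₃·L₄))): (L₃·L₄): 140×2 by 2×85 → 140×85, cost 140·2·85 = 23800; (L₂·(L₃·L₄)): 10×140 by 140×85 → 10×85, cost 10·140·85 = 119000; cumulative 142800; (L₁·(L₂·(L₃·L₄))): 72×10 by 10×85 → 72×85, cost 72·10·85 = 61200; cumulative 204000. Total 204000.
Order (2) = (L₁·((L₂·L₃)·L₄)): (L₂·L₃): 10×140 by 140×2 → 10×2, cost 10·140·2 = 2800; ((L₂·L₃)·L₄): 10×2 by 2×85 → 10×85, cost 10·2·85 = 1700; cumulative 4500; (L₁·((L₂·L₃)·L₄)): 72×10 by 10×85 → 72×85, cost 72·10·85 = 61200; cumulative 65700. Total 65700.
Difference: |204000 − 65700| = 138300.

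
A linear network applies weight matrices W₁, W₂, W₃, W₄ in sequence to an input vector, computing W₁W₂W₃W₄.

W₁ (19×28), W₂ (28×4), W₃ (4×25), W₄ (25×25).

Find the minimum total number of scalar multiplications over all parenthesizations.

Adjacent pairs: W₁W₂ = 19·28·4 = 2128; W₂W₃ = 28·4·25 = 2800; W₃W₄ = 4·25·25 = 2500.
Length 3: W₁..W₃: k=1: 0+2800+19·28·25=16100; k=2: 2128+0+19·4·25=4028 → min 4028 | W₂..W₄: k=2: 0+2500+28·4·25=5300; k=3: 2800+0+28·25·25=20300 → min 5300.
Length 4: W₁..W₄: k=1: 0+5300+19·28·25=18600; k=2: 2128+2500+19·4·25=6528; k=3: 4028+0+19·25·25=15903 → min 6528.
Optimal order: ((W₁W₂)(W₃W₄)) with cost 6528.

6528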